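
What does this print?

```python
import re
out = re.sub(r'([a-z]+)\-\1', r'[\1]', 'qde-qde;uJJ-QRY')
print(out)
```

[qde];uJJ-QRY

A backreference is literal: `\1` must see the identical characters the first group matched.
Each match is replaced using the text its own group 1 captured.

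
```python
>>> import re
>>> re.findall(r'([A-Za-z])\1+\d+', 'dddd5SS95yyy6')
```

The backreference `\1` re-matches whatever the first group consumed, character for character.
Walking the string: at [0:5] match 'dddd5', group 1 = 'd'; at [5:9] match 'SS95', group 1 = 'S'; at [9:13] match 'yyy6', group 1 = 'y'.
One capturing group, so `findall` returns just the captured substring from each match — 3 in all.

['d', 'S', 'y']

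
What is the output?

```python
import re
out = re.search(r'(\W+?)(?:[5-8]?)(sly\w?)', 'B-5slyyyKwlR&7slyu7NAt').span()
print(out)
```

(1, 7)

The pattern matches one or more of a non-word character (lazy) (captured); then optionally a character in [5-8] (non-capturing group); then the literal 'sly', then optionally a word character (captured).
`re.search` tries every starting position until one works.
The match spans [1:7] → '-5slyy'.
Captured: group 1 = '-', group 2 = 'slyy'.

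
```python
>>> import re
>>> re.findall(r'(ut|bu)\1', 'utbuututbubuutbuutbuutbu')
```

['ut', 'bu']

`\1` is not a pattern — it's the concrete string captured by group 1, re-applied verbatim.
Walking the string: at [4:8] match 'utut', group 1 = 'ut'; at [8:12] match 'bubu', group 1 = 'bu'.
Because there's exactly one group, `findall` drops the full match and keeps group 1 from each hit.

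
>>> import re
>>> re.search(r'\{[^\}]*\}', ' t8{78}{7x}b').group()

`re.search` scans for the first position where the pattern succeeds.
The match spans [3:7] → '{78}'.

'{78}'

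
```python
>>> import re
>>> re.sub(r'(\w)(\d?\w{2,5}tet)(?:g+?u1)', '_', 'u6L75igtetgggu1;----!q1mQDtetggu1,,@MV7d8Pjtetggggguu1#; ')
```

Pattern: a word character (captured); then optionally a digit, then 2 to 5 of a word character, then the literal 'tet' (captured); then one or more of a literal 'g' (lazy), then the literal 'u1' (non-capturing group).
Matches: at [0:15] → 'u6L75igtetgggu1'; at [21:33] → 'q1mQDtetggu1'.
Every occurrence is swapped for '_'.

'_;----!_,,@MV7d8Pjtetggggguu1#; '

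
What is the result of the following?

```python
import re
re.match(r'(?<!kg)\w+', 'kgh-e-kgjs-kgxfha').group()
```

'kgh'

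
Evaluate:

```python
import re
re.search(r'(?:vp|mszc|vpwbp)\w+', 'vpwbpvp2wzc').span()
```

The match spans [0:11] → 'vpwbpvp2wzc'.

(0, 11)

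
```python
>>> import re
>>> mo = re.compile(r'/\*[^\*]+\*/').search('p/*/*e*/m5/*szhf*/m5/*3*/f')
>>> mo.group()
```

'/*e*/'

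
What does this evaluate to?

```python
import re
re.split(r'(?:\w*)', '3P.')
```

The pattern matches zero or more of a word character (non-capturing group).
Matches to split on: at [0:2] → '3P'; at [2:2] → ''; at [3:3] → ''.
`split` removes every match and returns the 4 fragments in between.

['', '', '.', '']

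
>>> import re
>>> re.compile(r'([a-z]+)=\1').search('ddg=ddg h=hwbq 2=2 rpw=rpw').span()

The backreference `\1` re-matches whatever the first group consumed, character for character.
`search` walks the string left to right and returns the first match it finds.
The match spans [0:7] → 'ddg=ddg'.
Captured: group 1 = 'ddg'.

(0, 7)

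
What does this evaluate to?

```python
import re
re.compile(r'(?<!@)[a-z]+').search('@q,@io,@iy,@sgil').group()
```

'o'

The negative lookahead/lookbehind blocks any match where the forbidden context is present.
`search` walks the string left to right and returns the first match it finds.
The match spans [5:6] → 'o'.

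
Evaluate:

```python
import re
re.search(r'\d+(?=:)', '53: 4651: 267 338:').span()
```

(0, 2)

Lookahead/lookbehind check context without consuming it, so the matched span excludes the asserted characters.
Unlike `match`, `search` isn't anchored — it looks for the pattern anywhere in the string.
The match spans [0:2] → '53'.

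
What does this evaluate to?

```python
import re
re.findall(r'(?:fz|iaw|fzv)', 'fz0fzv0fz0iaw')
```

['fz', 'fz', 'fz', 'iaw']

The regex engine tests alternatives in the order written; an earlier branch that matches wins even if a later one would match more.
Scanning left to right: at [0:2] → 'fz'; at [3:5] → 'fz'; at [7:9] → 'fz'; at [10:13] → 'iaw'.
With no groups in the pattern, `findall` gives back each whole match — 4 here.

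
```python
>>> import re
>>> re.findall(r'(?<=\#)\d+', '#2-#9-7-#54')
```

['2', '9', '54']

Because the assertion is zero-width, the text it checks is not consumed and won't appear in the result.
Walking the string: at [1:2] → '2'; at [4:5] → '9'; at [9:11] → '54'.
`findall` yields the raw match text (3 of them) because the pattern has no groups.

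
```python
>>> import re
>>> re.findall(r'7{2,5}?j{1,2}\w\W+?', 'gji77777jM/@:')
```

['77777jM/']

A `+?`/`*?`/`{m,n}?` starts at its minimum and grows only as far as needed for what follows to match.
Since nothing is captured, `findall` lists the 1 matched substring directly.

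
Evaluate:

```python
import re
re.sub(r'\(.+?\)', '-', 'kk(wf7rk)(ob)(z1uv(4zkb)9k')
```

'kk---9k'

Matches: at [2:9] → '(wf7rk)'; at [9:13] → '(ob)'; at [13:24] → '(z1uv(4zkb)'.
Every occurrence is swapped for '-'.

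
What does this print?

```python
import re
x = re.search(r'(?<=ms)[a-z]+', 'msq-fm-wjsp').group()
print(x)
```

The lookaround is zero-width — it requires the adjacent text to match without consuming it, so the asserted text isn't part of the match.
`re.search` tries every starting position until one works.
The match spans [2:3] → 'q'.

q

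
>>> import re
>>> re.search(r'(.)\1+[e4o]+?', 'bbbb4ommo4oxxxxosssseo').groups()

('b',)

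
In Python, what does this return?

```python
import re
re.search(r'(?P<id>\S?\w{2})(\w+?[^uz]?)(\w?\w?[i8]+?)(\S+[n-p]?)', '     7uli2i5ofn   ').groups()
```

('7ul', 'i2', 'i', '5ofn')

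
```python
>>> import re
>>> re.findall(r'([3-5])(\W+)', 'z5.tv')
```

[('5', '.')]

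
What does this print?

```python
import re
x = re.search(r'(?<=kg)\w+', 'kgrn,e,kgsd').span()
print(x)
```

The lookaround is zero-width — it requires the adjacent text to match without consuming it, so the asserted text isn't part of the match.
`re.search` scans for the first position where the pattern succeeds.
The match spans [2:4] → 'rn'.

(2, 4)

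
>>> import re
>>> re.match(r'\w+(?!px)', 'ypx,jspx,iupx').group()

'ypx'

A negative assertion filters positions out without eating any characters.
`re.match` won't scan ahead — the pattern has to work from the very first character.
The match spans [0:3] → 'ypx'.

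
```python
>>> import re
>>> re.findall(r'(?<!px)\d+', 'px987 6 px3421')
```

A negative assertion filters positions out without eating any characters.
Walking the string: at [3:5] → '87'; at [6:7] → '6'; at [11:14] → '421'.
No capturing groups, so `findall` returns the 3 full match strings.

['87', '6', '421']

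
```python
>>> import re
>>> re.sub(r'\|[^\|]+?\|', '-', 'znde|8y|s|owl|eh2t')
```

Each match is replaced by '-'.

'znde-s-eh2t'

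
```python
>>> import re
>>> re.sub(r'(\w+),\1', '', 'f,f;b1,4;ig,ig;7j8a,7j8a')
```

After group 1 captures some text, `\1` only succeeds where that same text appears again.
Matches: at [0:3] → 'f,f'; at [9:14] → 'ig,ig'; at [15:24] → '7j8a,7j8a'.
Each match is replaced by ''.

';b1,4;;'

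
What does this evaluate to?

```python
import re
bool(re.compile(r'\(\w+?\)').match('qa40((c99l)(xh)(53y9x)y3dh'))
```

False

With `match`, the pattern is implicitly anchored at the beginning.
Here the pattern fails at index 0, so the call returns None, and `bool(None)` is False.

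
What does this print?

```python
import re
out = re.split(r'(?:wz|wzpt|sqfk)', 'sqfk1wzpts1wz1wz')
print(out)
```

Alternation isn't longest-match — the leftmost alternative that fits at this position is chosen.
Matches to split on: at [0:4] → 'sqfk'; at [5:7] → 'wz'; at [11:13] → 'wz'; at [14:16] → 'wz'.
Splitting on the pattern gives 5 pieces.

['', '1', 'pts1', '1', '']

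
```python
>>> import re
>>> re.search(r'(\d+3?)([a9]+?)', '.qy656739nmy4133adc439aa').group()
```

'656739'

Pattern: one or more of a digit, then optionally a literal '3' (captured); then one or more of one of [a9] (lazy) (captured).
The match spans [3:9] → '656739'.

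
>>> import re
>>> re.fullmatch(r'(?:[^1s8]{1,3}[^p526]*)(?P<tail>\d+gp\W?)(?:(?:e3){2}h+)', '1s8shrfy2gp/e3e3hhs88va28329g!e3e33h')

None

The pattern matches 1 to 3 of any character except [1s8], then zero or more of any character except [p526] (non-capturing group); then one or more of a digit, then the literal 'gp', then optionally a non-word character (captured as 'tail'); then the literal 'e3' repeated 2 times, then one or more of a literal 'h' (non-capturing group).
`re.fullmatch` is like wrapping the pattern in `^…$` (in single-line mode).
Here there's no way to consume every character, so the call returns None.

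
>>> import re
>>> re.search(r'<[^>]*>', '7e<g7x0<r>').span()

(2, 10)

Unlike `match`, `search` isn't anchored — it looks for the pattern anywhere in the string.
The match spans [2:10] → '<g7x0<r>'.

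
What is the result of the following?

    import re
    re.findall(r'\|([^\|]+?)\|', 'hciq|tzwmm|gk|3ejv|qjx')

Matches: at [4:11] match '|tzwmm|', group 1 = 'tzwmm'; at [13:19] match '|3ejv|', group 1 = '3ejv'.
One capturing group, so `findall` returns just the captured substring from each match — 2 in all.

['tzwmm', '3ejv']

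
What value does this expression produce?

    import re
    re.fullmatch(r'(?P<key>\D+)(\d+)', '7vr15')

Pattern: one or more of a non-digit (captured as 'key'); then one or more of a digit (captured).
`re.fullmatch` is like wrapping the pattern in `^…$` (in single-line mode).
Here the pattern can't cover the whole string, so the call returns None.

None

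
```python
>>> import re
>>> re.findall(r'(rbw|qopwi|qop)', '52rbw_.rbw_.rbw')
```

['rbw', 'rbw', 'rbw']

Scanning left to right: at [2:5] match 'rbw', group 1 = 'rbw'; at [7:10] match 'rbw', group 1 = 'rbw'; at [12:15] match 'rbw', group 1 = 'rbw'.
`findall` collects group 1 from each match (3 total).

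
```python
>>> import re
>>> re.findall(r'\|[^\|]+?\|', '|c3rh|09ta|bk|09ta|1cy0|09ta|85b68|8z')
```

Matches: at [0:6] → '|c3rh|'; at [10:14] → '|bk|'; at [18:24] → '|1cy0|'; at [28:35] → '|85b68|'.
No capturing groups, so `findall` returns the 4 full match strings.

['|c3rh|', '|bk|', '|1cy0|', '|85b68|']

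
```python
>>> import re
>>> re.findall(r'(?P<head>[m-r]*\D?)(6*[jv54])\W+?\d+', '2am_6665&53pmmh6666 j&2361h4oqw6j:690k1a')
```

[('m_', '6665'), (' ', 'j'), ('oqw', '6j')]

With 2 capturing groups, `findall` returns a 2-tuple per match.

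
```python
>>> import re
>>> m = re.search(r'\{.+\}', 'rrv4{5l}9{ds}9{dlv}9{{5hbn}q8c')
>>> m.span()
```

(4, 27)

Unlike `match`, `search` isn't anchored — it looks for the pattern anywhere in the string.
The match spans [4:27] → '{5l}9{ds}9{dlv}9{{5hbn}'.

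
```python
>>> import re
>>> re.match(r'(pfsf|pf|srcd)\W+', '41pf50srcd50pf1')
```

None

`match` is anchored at position 0; if the pattern doesn't fit there, it returns None.
Here the string doesn't start with a match, so the call returns None.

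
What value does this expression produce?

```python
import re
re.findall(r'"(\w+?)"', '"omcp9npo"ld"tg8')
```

Matches: at [0:10] match '"omcp9npo"', group 1 = 'omcp9npo'.
Because there's exactly one group, `findall` drops the full match and keeps group 1 from the one hit.

['omcp9npo']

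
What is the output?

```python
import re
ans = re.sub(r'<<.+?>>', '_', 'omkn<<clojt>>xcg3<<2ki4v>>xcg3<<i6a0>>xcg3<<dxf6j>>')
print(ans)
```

omkn_xcg3_xcg3_xcg3_

With the lazy modifier that quantifier settles for the fewest repetitions that let the rest of the pattern succeed (the atoms after it are unaffected and can still be greedy).
Matches: at [4:13] → '<<clojt>>'; at [17:26] → '<<2ki4v>>'; at [30:38] → '<<i6a0>>'; at [42:51] → '<<dxf6j>>'.
Each match is replaced by '_'.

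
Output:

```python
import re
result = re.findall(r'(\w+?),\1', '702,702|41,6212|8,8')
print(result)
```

`\1` is not a pattern — it's the concrete string captured by group 1, re-applied verbatim.
`findall` collects group 1 from each match (2 total).

['702', '8']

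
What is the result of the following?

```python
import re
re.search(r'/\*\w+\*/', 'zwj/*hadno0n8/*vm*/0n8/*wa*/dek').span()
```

`search` walks the string left to right and returns the first match it finds.
The match spans [13:19] → '/*vm*/'.

(13, 19)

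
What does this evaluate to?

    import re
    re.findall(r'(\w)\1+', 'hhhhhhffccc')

['h', 'f', 'c']

`\1` is not a pattern — it's the concrete string captured by group 1, re-applied verbatim.
Scanning left to right: at [0:6] match 'hhhhhh', group 1 = 'h'; at [6:8] match 'ff', group 1 = 'f'; at [8:11] match 'ccc', group 1 = 'c'.
Because there's exactly one group, `findall` drops the full match and keeps group 1 from each hit.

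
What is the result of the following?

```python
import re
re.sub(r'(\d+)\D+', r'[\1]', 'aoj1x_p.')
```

'aoj[1]'

Pattern: one or more of a digit (captured); then one or more of a non-digit.
Matches: at [3:8] → '1x_p.'.
`\1` in the replacement pulls in group 1's text for each match.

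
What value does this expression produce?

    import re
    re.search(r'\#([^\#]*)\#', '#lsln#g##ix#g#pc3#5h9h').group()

'#lsln#'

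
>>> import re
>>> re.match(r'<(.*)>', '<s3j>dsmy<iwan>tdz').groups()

('s3j>dsmy<iwan',)

The match spans [0:15] → '<s3j>dsmy<iwan>'.
Captured: group 1 = 's3j>dsmy<iwan'.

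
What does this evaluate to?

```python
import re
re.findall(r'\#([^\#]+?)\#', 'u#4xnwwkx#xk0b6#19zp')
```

['4xnwwkx']

Walking the string: at [1:10] match '#4xnwwkx#', group 1 = '4xnwwkx'.
One capturing group, so `findall` returns just the captured substring from the one match — 1 in all.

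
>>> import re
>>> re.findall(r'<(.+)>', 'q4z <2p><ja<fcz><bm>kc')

Matches: at [4:20] match '<2p><ja<fcz><bm>', group 1 = '2p><ja<fcz><bm'.
One capturing group, so `findall` returns just the captured substring from the one match — 1 in all.

['2p><ja<fcz><bm']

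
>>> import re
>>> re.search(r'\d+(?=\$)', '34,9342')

None

Because the assertion is zero-width, the text it checks is not consumed and won't appear in the result.
Here no position works, so the call returns None.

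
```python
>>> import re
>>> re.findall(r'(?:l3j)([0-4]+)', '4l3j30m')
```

['30']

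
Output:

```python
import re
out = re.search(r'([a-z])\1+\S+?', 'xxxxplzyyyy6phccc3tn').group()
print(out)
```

xxxxp

`\1` has to match the exact text group 1 already captured.
Unlike `match`, `search` isn't anchored — it looks for the pattern anywhere in the string.
The match spans [0:5] → 'xxxxp'.
Captured: group 1 = 'x'.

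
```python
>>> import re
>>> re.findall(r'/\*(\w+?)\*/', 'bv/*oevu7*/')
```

['oevu7']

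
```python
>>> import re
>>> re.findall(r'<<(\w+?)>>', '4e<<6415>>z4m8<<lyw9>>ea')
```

['6415', 'lyw9']

`findall` collects group 1 from each match (2 total).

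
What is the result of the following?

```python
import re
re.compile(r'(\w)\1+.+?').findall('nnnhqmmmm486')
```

After group 1 captures some text, `\1` only succeeds where that same text appears again.
Walking the string: at [0:4] match 'nnnh', group 1 = 'n'; at [5:10] match 'mmmm4', group 1 = 'm'.
One capturing group, so `findall` returns just the captured substring from each match — 2 in all.

['n', 'm']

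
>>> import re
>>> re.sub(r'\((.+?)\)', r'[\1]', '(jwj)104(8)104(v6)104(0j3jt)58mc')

Matches: at [0:5] → '(jwj)'; at [8:11] → '(8)'; at [14:18] → '(v6)'; at [21:28] → '(0j3jt)'.
The replacement refers to a captured group, so each match is rewritten using its own captured text.

'[jwj]104[8]104[v6]104[0j3jt]58mc'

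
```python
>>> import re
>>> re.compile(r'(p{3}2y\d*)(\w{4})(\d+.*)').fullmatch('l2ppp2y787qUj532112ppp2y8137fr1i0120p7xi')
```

None

Pattern: exactly 3 of the literal 'p', then the literal '2y', then zero or more of a digit (captured); then exactly 4 of a word character (captured); then one or more of a digit, then zero or more of any character (captured).
For `fullmatch`, every character of the input must be accounted for by the pattern.
Here the pattern can't cover the whole string, so the call returns None.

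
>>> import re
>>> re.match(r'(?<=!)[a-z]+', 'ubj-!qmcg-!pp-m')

None

Lookahead/lookbehind check context without consuming it, so the matched span excludes the asserted characters.
`match` is anchored at position 0; if the pattern doesn't fit there, it returns None.
Here the string doesn't start with a match, so the call returns None.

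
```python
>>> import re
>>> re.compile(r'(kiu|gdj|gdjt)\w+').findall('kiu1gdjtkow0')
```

['kiu']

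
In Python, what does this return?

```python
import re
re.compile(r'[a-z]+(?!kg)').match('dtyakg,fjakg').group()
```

`match` is anchored at position 0; if the pattern doesn't fit there, it returns None.
The match spans [0:6] → 'dtyakg'.

'dtyakg'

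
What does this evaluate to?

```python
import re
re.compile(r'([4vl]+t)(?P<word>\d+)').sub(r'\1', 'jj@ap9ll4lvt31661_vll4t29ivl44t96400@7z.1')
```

The pattern matches one or more of one of [4vl], then the literal 't' (captured); then one or more of a digit (captured as 'word').
Matches: at [6:17] → 'll4lvt31661'; at [18:25] → 'vll4t29'; at [26:36] → 'vl44t96400'.
The replacement refers to a captured group, so each match is rewritten using its own captured text.

'jj@ap9ll4lvt_vll4tivl44t@7z.1'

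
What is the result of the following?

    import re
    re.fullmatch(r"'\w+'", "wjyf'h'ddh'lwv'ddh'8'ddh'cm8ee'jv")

`re.fullmatch` requires the pattern to consume the entire string.
Here the pattern can't cover the whole string, so the call returns None.

None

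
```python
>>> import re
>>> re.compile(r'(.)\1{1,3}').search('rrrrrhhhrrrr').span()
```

(0, 4)

A backreference is literal: `\1` must see the identical characters the first group matched.
`re.search` scans for the first position where the pattern succeeds.
The match spans [0:4] → 'rrrr'.
Captured: group 1 = 'r'.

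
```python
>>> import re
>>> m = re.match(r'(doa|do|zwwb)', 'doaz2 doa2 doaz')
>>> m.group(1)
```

'doa'

Branches in `(...|...)` are attempted left-to-right; the first branch that allows the whole pattern to succeed is taken.
`re.match` won't scan ahead — the pattern has to work from the very first character.
The match spans [0:3] → 'doa'.
Captured: group 1 = 'doa'.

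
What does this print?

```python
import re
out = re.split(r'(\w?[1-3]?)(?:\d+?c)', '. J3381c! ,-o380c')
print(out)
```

This matches optionally a word character, then optionally a character in [1-3] (captured); then one or more of a digit (lazy), then a literal 'c' (non-capturing group).
Matches to split on: at [2:8] → 'J3381c'; at [12:17] → 'o380c'.
`re.split` interleaves the captured-group text with the surrounding fragments.

['. ', 'J3', '! ,-', 'o3', '']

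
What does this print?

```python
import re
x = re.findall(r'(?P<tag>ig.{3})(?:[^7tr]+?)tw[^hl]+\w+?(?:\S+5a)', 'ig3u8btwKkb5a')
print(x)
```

['ig3u8']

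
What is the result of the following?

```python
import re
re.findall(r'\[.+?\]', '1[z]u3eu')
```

Walking the string: at [1:4] → '[z]'.
No capturing groups, so `findall` returns the 1 full match string.

['[z]']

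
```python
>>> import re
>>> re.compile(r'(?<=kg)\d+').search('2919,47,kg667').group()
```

The lookaround is zero-width — it requires the adjacent text to match without consuming it, so the asserted text isn't part of the match.
`re.search` tries every starting position until one works.
The match spans [10:13] → '667'.

'667'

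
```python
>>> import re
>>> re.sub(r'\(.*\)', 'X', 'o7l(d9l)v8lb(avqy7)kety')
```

Matches: at [3:19] → '(d9l)v8lb(avqy7)'.
Every occurrence is swapped for 'X'.

'o7lXkety'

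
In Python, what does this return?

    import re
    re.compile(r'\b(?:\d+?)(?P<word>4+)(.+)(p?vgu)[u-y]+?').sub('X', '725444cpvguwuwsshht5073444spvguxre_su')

Every occurrence is swapped for 'X'.

'Xre_su'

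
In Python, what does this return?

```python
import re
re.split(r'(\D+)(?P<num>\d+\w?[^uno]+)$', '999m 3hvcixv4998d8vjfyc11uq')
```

['999m 3hvcixv4998d8', 'vjfyc', '11uq', '']

This matches one or more of a non-digit (captured); then one or more of a digit, then optionally a word character, then one or more of any character except [uno] (captured as 'num'); then anchored at the end.
Matches to split on: at [18:27] → 'vjfyc11uq'.
The group in the pattern means `split` returns the separators' captures alongside the pieces.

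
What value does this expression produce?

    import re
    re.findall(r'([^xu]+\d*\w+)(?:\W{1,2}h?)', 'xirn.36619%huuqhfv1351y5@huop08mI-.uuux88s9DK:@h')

['irn.36619%huuqhfv1351y5', 'op08mI-.uuux88s9DK']

Pattern: one or more of any character except [xu], then zero or more of a digit, then one or more of a word character (captured); then 1 to 2 of a non-word character, then optionally the literal 'h' (non-capturing group).
Walking the string: at [1:26] match 'irn.36619%huuqhfv1351y5@h', group 1 = 'irn.36619%huuqhfv1351y5'; at [27:48] match 'op08mI-.uuux88s9DK:@h', group 1 = 'op08mI-.uuux88s9DK'.
`findall` collects group 1 from each match (2 total).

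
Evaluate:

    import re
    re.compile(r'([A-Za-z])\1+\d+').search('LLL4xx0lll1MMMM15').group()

'LLL4'

The backreference `\1` re-matches whatever the first group consumed, character for character.
The match spans [0:4] → 'LLL4'.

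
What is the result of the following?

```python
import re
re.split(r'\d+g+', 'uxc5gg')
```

['uxc', '']

Pattern: one or more of a digit; then one or more of a literal 'g'.
Matches to split on: at [3:6] → '5gg'.
Splitting on the pattern gives 2 pieces.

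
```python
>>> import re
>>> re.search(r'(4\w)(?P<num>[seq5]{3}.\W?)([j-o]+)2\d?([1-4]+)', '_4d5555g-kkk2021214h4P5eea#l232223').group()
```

The pattern matches a literal '4', then a word character (captured); then exactly 3 of one of [seq5], then any character, then optionally a non-word character (captured as 'num'); then one or more of a character in [j-o] (captured); then the literal '2', then optionally a digit; then one or more of a character in [1-4] (captured).
The match spans [20:34] → '4P5eea#l232223'.

'4P5eea#l232223'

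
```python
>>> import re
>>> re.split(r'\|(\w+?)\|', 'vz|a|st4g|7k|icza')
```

['vz', 'a', 'st4g', '7k', 'icza']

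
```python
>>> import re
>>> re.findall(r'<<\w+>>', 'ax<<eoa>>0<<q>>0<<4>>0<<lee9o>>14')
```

['<<eoa>>', '<<q>>', '<<4>>', '<<lee9o>>']

Matches: at [2:9] → '<<eoa>>'; at [10:15] → '<<q>>'; at [16:21] → '<<4>>'; at [22:31] → '<<lee9o>>'.
`findall` yields the raw match text (4 of them) because the pattern has no groups.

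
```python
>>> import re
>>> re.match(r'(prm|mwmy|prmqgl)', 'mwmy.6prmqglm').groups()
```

('mwmy',)

`re.match` only tries the pattern at the start of the string.
The match spans [0:4] → 'mwmy'.
Captured: group 1 = 'mwmy'.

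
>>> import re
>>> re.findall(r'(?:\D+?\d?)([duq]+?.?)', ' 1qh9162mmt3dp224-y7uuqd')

['qh', 'dp', 'uu', 'd']

A non-greedy quantifier consumes as few characters as it can — just enough that the remainder of the pattern still matches from where it stops; whatever follows it matches normally.
With a single group, `findall` returns only what that group captured — 4 items.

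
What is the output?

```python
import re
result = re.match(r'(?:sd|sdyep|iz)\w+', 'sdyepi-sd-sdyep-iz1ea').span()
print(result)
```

(0, 6)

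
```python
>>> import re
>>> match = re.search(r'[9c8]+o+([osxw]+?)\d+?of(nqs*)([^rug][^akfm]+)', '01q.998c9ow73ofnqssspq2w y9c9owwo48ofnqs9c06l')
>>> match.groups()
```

('w', 'nqsss', 'pq2w y9c9owwo48o')

The match spans [4:36] → '998c9ow73ofnqssspq2w y9c9owwo48o'.
Captured: group 1 = 'w', group 2 = 'nqsss', group 3 = 'pq2w y9c9owwo48o'.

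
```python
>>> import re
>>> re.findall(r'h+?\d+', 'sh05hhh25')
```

The pattern matches one or more of a literal 'h' (lazy); then one or more of a digit.
Matches: at [1:4] → 'h05'; at [4:9] → 'hhh25'.
No capturing groups, so `findall` returns the 2 full match strings.

['h05', 'hhh25']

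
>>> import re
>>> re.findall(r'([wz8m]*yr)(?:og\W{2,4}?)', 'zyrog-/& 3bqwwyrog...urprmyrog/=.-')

['zyr', 'wwyr', 'myr']

Pattern: zero or more of one of [wz8m], then the literal 'yr' (captured); then the literal 'og', then 2 to 4 of a non-word character (lazy) (non-capturing group).
Matches: at [0:7] match 'zyrog-/', group 1 = 'zyr'; at [12:20] match 'wwyrog..', group 1 = 'wwyr'; at [25:32] match 'myrog/=', group 1 = 'myr'.
One capturing group, so `findall` returns just the captured substring from each match — 3 in all.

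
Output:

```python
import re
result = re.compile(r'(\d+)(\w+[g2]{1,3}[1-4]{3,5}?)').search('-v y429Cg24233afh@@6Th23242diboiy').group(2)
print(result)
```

Cg2423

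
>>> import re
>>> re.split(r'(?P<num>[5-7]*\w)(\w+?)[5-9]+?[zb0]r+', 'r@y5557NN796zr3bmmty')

Lazy quantifiers expand one character at a time until the remainder of the pattern can match.
Because the pattern has a capturing group, `split` also inserts each captured text between the pieces.

['r@', 'y', '5557NN', '3bmmty']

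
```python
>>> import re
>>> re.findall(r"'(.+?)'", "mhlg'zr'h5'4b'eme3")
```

['zr', '4b']

Because there's exactly one group, `findall` drops the full match and keeps group 1 from each hit.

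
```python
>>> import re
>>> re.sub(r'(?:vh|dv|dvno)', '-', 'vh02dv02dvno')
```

'-02-02-no'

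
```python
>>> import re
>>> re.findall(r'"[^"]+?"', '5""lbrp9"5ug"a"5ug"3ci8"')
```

['"lbrp9"', '"a"', '"3ci8"']

Matches: at [2:9] → '"lbrp9"'; at [12:15] → '"a"'; at [18:24] → '"3ci8"'.
`findall` yields the raw match text (3 of them) because the pattern has no groups.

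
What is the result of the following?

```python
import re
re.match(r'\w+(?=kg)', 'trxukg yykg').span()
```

(0, 4)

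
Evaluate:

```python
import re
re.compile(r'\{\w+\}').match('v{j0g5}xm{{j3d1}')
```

`re.match` only tries the pattern at the start of the string.
Here the pattern fails at index 0, so the call returns None.

None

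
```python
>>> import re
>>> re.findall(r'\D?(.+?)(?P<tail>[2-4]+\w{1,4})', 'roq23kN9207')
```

[('oq', '23kN92')]

Because the quantifier is non-greedy, it stops expanding at the earliest point where the rest of the pattern can succeed.
With 2 capturing groups, `findall` returns a 2-tuple per match.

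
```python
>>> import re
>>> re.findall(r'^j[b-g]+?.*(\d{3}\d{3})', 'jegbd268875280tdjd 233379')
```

Pattern: anchored at the start of the string; then a literal 'j', then one or more of a character in [b-g] (lazy), then zero or more of any character; then exactly 3 of a digit, then exactly 3 of a digit (captured).
Scanning left to right: at [0:25] match 'jegbd268875280tdjd 233379', group 1 = '233379'.
One capturing group, so `findall` returns just the captured substring from the one match — 1 in all.

['233379']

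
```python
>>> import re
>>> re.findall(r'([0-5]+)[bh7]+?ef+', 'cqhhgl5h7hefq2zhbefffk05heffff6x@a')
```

['5', '05']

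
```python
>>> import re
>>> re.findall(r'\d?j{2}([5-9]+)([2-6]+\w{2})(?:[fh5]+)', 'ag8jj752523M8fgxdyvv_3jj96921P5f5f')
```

[('75', '2523M8'), ('969', '21P')]

Pattern: optionally a digit, then exactly 2 of the literal 'j'; then one or more of a character in [5-9] (captured); then one or more of a character in [2-6], then exactly 2 of a word character (captured); then one or more of one of [fh5] (non-capturing group).
Walking the string: at [2:14] match '8jj752523M8f', groups = ('75', '2523M8'); at [21:34] match '3jj96921P5f5f', groups = ('969', '21P').
`findall` packs the 2 group values into a tuple for every match.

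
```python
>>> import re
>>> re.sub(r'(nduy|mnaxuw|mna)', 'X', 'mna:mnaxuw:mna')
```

Alternation isn't longest-match — the leftmost alternative that fits at this position is chosen.
Matches: at [0:3] → 'mna'; at [4:10] → 'mnaxuw'; at [11:14] → 'mna'.
`sub` substitutes 'X' at each match site.

'X:X:X'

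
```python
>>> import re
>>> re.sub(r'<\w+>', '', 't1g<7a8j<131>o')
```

't1g<7a8jo'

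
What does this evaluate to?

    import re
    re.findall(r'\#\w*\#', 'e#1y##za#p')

['#1y#', '#za#']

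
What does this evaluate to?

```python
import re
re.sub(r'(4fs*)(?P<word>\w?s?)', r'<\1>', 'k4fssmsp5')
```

'k<4fss>p5'

The pattern matches the literal '4f', then zero or more of a literal 's' (captured); then optionally a word character, then optionally the literal 's' (captured as 'word').
Matches: at [1:7] → '4fssms'.
The replacement refers to a captured group, so each match is rewritten using its own captured text.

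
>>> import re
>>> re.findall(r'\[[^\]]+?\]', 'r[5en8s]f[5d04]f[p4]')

['[5en8s]', '[5d04]', '[p4]']

`findall` yields the raw match text (3 of them) because the pattern has no groups.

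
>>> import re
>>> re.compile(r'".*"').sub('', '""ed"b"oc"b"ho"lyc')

'lyc'

Matches: at [0:15] → '""ed"b"oc"b"ho"'.
Every occurrence is swapped for ''.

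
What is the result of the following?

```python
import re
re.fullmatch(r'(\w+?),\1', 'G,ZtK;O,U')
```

None

For `fullmatch`, every character of the input must be accounted for by the pattern.
Here the string isn't matched end-to-end, so the call returns None.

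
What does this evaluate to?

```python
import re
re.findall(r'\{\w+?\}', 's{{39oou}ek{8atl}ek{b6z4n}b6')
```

['{39oou}', '{8atl}', '{b6z4n}']

Walking the string: at [2:9] → '{39oou}'; at [11:17] → '{8atl}'; at [19:26] → '{b6z4n}'.
With no groups in the pattern, `findall` gives back each whole match — 3 here.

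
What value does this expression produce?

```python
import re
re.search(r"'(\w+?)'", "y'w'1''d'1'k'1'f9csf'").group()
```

The match spans [1:4] → "'w'".

"'w'"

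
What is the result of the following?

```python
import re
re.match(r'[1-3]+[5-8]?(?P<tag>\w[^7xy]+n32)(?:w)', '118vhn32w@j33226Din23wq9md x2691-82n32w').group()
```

The pattern matches one or more of a character in [1-3], then optionally a character in [5-8]; then a word character, then one or more of any character except [7xy], then the literal 'n32' (captured as 'tag'); then a literal 'w' (non-capturing group).
`re.match` only tries the pattern at the start of the string.
The match spans [0:9] → '118vhn32w'.
Captured: group 1 = 'vhn32'.

'118vhn32w'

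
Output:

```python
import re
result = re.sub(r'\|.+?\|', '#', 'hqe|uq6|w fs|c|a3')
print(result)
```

hqe#w fs#a3

A non-greedy quantifier consumes as few characters as it can — just enough that the remainder of the pattern still matches from where it stops; whatever follows it matches normally.
Matches: at [3:8] → '|uq6|'; at [12:15] → '|c|'.
`sub` substitutes '#' at each match site.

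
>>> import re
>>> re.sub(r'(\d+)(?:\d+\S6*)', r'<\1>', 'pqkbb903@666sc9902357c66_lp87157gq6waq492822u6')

'pqkbb<90>sc<990235>_lp<8715>q6waq<49282>'

Pattern: one or more of a digit (captured); then one or more of a digit, then a non-whitespace character, then zero or more of the literal '6' (non-capturing group).
`\1` in the replacement pulls in group 1's text for each match.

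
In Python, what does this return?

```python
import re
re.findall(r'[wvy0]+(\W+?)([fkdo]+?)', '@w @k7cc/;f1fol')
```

[(' @', 'k')]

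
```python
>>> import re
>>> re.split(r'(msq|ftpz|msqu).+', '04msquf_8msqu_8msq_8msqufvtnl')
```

['04', 'msq', '']

The regex engine tests alternatives in the order written; an earlier branch that matches wins even if a later one would match more.
Matches to split on: at [2:29] → 'msquf_8msqu_8msq_8msqufvtnl'.
With a capturing group present, the delimiter's captured portion is kept in the result list.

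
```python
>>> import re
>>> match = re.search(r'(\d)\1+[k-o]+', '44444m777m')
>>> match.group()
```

'44444m'

`\1` has to match the exact text group 1 already captured.
The match spans [0:6] → '44444m'.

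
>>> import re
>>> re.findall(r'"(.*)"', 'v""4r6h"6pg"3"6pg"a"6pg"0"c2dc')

Scanning left to right: at [1:26] match '""4r6h"6pg"3"6pg"a"6pg"0"', group 1 = '"4r6h"6pg"3"6pg"a"6pg"0'.
Because there's exactly one group, `findall` drops the full match and keeps group 1 from the one hit.

['"4r6h"6pg"3"6pg"a"6pg"0']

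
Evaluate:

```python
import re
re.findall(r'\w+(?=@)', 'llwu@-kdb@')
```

Because the assertion is zero-width, the text it checks is not consumed and won't appear in the result.
With no groups in the pattern, `findall` gives back each whole match — 2 here.

['llwu', 'kdb']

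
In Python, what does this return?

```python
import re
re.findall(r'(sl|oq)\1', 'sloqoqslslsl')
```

['oq', 'sl']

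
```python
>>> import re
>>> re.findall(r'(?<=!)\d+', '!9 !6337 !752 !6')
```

['9', '6337', '752', '6']

Because the assertion is zero-width, the text it checks is not consumed and won't appear in the result.
Scanning left to right: at [1:2] → '9'; at [4:8] → '6337'; at [10:13] → '752'; at [15:16] → '6'.
With no groups in the pattern, `findall` gives back each whole match — 4 here.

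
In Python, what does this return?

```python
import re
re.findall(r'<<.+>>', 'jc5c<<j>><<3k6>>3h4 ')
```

['<<j>><<3k6>>']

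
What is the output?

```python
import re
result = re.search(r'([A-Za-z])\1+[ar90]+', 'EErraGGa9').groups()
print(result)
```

('E',)

The match spans [0:5] → 'EErra'.
Captured: group 1 = 'E'.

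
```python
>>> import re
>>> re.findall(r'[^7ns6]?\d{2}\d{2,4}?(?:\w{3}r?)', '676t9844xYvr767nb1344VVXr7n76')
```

This matches optionally any character except [7ns6], then exactly 2 of a digit, then 2 to 4 of a digit (lazy); then exactly 3 of a word character, then optionally a literal 'r' (non-capturing group).
Scanning left to right: at [3:12] → 't9844xYvr'; at [16:25] → 'b1344VVXr'.
`findall` yields the raw match text (2 of them) because the pattern has no groups.

['t9844xYvr', 'b1344VVXr']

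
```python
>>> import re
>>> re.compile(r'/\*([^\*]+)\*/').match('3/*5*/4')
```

`re.match` won't scan ahead — the pattern has to work from the very first character.
Here position 0 doesn't satisfy it, so the call returns None.

None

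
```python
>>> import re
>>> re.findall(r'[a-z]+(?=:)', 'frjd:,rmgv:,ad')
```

Because the assertion is zero-width, the text it checks is not consumed and won't appear in the result.
`findall` yields the raw match text (2 of them) because the pattern has no groups.

['frjd', 'rmgv']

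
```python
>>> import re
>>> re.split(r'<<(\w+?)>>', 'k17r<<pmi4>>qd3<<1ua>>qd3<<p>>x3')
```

Matches to split on: at [4:12] → '<<pmi4>>'; at [15:22] → '<<1ua>>'; at [25:30] → '<<p>>'.
With a capturing group present, the delimiter's captured portion is kept in the result list.

['k17r', 'pmi4', 'qd3', '1ua', 'qd3', 'p', 'x3']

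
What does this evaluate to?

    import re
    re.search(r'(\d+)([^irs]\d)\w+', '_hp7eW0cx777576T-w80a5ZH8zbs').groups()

('7775', '76')

The match spans [9:16] → '777576T'.
Captured: group 1 = '7775', group 2 = '76'.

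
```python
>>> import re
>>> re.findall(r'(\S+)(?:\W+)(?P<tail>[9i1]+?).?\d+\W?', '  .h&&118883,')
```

The pattern matches one or more of a non-whitespace character (captured); then one or more of a non-word character (non-capturing group); then one or more of one of [9i1] (lazy) (captured as 'tail'); then optionally any character, then one or more of a digit; then optionally a non-word character.
Because the quantifier is non-greedy, it stops expanding at the earliest point where the rest of the pattern can succeed.
Matches: at [2:13] match '.h&&118883,', groups = ('.h&', '1').
With 2 capturing groups, `findall` returns a 2-tuple per match.

[('.h&', '1')]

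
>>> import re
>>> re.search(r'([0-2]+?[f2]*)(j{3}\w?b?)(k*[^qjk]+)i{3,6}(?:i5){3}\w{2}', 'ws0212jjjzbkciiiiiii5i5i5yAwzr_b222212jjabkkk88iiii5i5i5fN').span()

Pattern: one or more of a character in [0-2] (lazy), then zero or more of one of [f2] (captured); then exactly 3 of the literal 'j', then optionally a word character, then optionally a literal 'b' (captured); then zero or more of the literal 'k', then one or more of any character except [qjk] (captured); then 3 to 6 of the literal 'i', then the literal 'i5' repeated 3 times; then exactly 2 of a word character.
The match spans [2:27] → '0212jjjzbkciiiiiii5i5i5yA'.

(2, 27)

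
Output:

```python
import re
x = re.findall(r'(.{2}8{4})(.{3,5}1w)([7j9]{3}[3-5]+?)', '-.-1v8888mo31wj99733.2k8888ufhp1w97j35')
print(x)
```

[('2k8888', 'ufhp1w', '97j3')]

`findall` packs the 3 group values into a tuple for every match.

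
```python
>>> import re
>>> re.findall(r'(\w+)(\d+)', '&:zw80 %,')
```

[('zw8', '0')]

This matches one or more of a word character (captured); then one or more of a digit (captured).
Scanning left to right: at [2:6] match 'zw80', groups = ('zw8', '0').
2 groups means the one result is a tuple of 2 captured strings — 1 here.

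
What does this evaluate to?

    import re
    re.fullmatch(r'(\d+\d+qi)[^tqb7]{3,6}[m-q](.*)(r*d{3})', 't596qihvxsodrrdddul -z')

None

This matches one or more of a digit, then one or more of a digit, then the literal 'qi' (captured); then 3 to 6 of any character except [tqb7], then a character in [m-q]; then zero or more of any character (captured); then zero or more of the literal 'r', then exactly 3 of the literal 'd' (captured).
For `fullmatch`, every character of the input must be accounted for by the pattern.
Here the string isn't matched end-to-end, so the call returns None.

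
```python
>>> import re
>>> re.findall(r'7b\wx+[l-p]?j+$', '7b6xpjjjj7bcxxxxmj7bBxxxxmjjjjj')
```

['7bBxxxxmjjjjj']

Pattern: the literal '7b', then a word character, then one or more of a literal 'x'; then optionally a character in [l-p], then one or more of the literal 'j'; then anchored at the end.
Since nothing is captured, `findall` lists the 1 matched substring directly.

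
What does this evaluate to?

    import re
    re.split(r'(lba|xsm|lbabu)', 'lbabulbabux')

['', 'lba', 'bu', 'lba', 'bux']

The regex engine tests alternatives in the order written; an earlier branch that matches wins even if a later one would match more.
Matches to split on: at [0:3] → 'lba'; at [5:8] → 'lba'.
With a capturing group present, the delimiter's captured portion is kept in the result list.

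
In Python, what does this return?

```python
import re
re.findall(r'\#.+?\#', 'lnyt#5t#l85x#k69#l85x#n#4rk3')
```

['#5t#', '#k69#', '#n#']

Lazy quantifiers expand one character at a time until the remainder of the pattern can match.
Since nothing is captured, `findall` lists the 3 matched substrings directly.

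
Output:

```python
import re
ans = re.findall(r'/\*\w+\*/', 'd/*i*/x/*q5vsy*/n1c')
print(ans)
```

['/*i*/', '/*q5vsy*/']

Walking the string: at [1:6] → '/*i*/'; at [7:16] → '/*q5vsy*/'.
Since nothing is captured, `findall` lists the 2 matched substrings directly.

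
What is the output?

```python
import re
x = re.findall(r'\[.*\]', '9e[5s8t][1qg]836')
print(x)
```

Since nothing is captured, `findall` lists the 1 matched substring directly.

['[5s8t][1qg]']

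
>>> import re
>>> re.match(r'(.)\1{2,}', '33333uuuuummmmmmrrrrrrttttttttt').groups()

('3',)

`\1` has to match the exact text group 1 already captured.
`re.match` won't scan ahead — the pattern has to work from the very first character.
The match spans [0:5] → '33333'.
Captured: group 1 = '3'.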